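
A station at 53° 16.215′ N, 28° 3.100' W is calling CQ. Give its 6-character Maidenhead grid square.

HO53xg

Add 180° to longitude and 90° to latitude: 151.9483, 143.2703.
Field: 151.9483/20 → 7 → H, 143.2703/10 → 14 → O; chars HO.
Square: 11.9483/2 → 5, 3.2703/1 → 3; chars 53.
Subsquare: 1.9483/0.0833333 → 23 → x, 0.2703/0.0416667 → 6 → g; chars xg.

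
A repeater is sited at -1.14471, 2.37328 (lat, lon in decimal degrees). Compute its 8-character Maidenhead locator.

JI18eu45

Shift to the Maidenhead origin (180°W, 90°S): lon 182.37328, lat 88.85529.
Field: 182.37328/20 → 9 → J, 88.85529/10 → 8 → I; chars JI.
Square: 2.37328/2 → 1, 8.85529/1 → 8; chars 18.
Subsquare: 0.37328/0.0833333 → 4 → e, 0.85529/0.0416667 → 20 → u; chars eu.
Extended square: 0.03995/0.00833333 → 4, 0.02196/0.00416667 → 5; chars 45.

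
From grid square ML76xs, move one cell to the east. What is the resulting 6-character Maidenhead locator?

Longitude subsquare x = 23; +1 → 24, wraps to 0 = a, carry into square.
Longitude square 7; +1 → 8.
The latitude characters are unchanged.

ML86as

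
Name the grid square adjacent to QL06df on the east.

QL06ef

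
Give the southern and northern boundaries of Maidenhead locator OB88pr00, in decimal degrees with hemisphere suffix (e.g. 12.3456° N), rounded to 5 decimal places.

Field O=14, B=1: +14·20° lon, +1·10° lat → SW at lon 100°, lat -80°.
Square 8, 8: +8·2° lon, +8·1° lat → SW at lon 116°, lat -72°.
Subsquare p=15, r=17: +15·0.0833333° lon, +17·0.0416667° lat → SW at lon 117.25°, lat -71.2917°.
Extended square 0, 0: +0·0.00833333° lon, +0·0.00416667° lat → SW at lon 117.25°, lat -71.2917°.
Cell spans 0.00833333° lon × 0.00416667° lat.
south 71.29167° S, north 71.28750° S.

71.29167° S, 71.28750° S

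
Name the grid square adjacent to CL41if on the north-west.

CL41hg

Longitude subsquare i = 8; −1 → 7 = h.
Latitude subsquare f = 5; +1 → 6 = g.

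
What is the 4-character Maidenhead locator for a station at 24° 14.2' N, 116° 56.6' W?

DL14

Offset from 180°W / 90°S: lon 63.06°, lat 114.24°.
Field: 63.06/20 → 3 → D, 114.24/10 → 11 → L; chars DL.
Square: 3.06/2 → 1, 4.24/1 → 4; chars 14.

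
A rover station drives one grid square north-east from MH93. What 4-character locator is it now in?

NH04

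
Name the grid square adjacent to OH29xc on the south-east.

Longitude subsquare x = 23; +1 → 24, wraps to 0 = a, carry into square.
Longitude square 2; +1 → 3.
Latitude subsquare c = 2; −1 → 1 = b.

OH39ab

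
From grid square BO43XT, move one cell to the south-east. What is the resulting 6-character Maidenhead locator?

BO53as

Longitude subsquare x = 23; +1 → 24, wraps to 0 = a, carry into square.
Longitude square 4; +1 → 5.
Latitude subsquare t = 19; −1 → 18 = s.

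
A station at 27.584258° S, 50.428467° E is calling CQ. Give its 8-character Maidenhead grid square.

LG52fj19

Offset from 180°W / 90°S: lon 230.42847°, lat 62.41574°.
Field (20°×10°, letters A–R): lon ⌊230.42847/20⌋ = 11 → L; lat ⌊62.41574/10⌋ = 6 → G.
Square (2°×1°, digits 0–9): lon ⌊10.42847/2⌋ = 5; lat ⌊2.41574/1⌋ = 2.
Subsquare (5′×2.5′, letters a–x): lon ⌊0.42847/0.0833333⌋ = 5 → f; lat ⌊0.41574/0.0416667⌋ = 9 → j.
Extended square (30″×15″, digits 0–9): lon ⌊0.01180/0.00833333⌋ = 1; lat ⌊0.04074/0.00416667⌋ = 9.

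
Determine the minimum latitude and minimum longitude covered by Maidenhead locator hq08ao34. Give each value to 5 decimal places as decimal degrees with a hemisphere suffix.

Field H=7, Q=16: +7·20° lon, +16·10° lat → SW at lon -40°, lat 70°.
Square 0, 8: +0·2° lon, +8·1° lat → SW at lon -40°, lat 78°.
Subsquare a=0, o=14: +0·0.0833333° lon, +14·0.0416667° lat → SW at lon -40°, lat 78.5833°.
Extended square 3, 4: +3·0.00833333° lon, +4·0.00416667° lat → SW at lon -39.975°, lat 78.6°.
latitude 78.60000° N, longitude 39.97500° W.

78.60000° N, 39.97500° W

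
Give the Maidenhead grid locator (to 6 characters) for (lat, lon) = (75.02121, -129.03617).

CQ55la

Offset from 180°W / 90°S: lon 50.9638°, lat 165.0212°.
Field (20°×10°, letters A–R): lon ⌊50.9638/20⌋ = 2 → C; lat ⌊165.0212/10⌋ = 16 → Q.
Square (2°×1°, digits 0–9): lon ⌊10.9638/2⌋ = 5; lat ⌊5.0212/1⌋ = 5.
Subsquare (5′×2.5′, letters a–x): lon ⌊0.9638/0.0833333⌋ = 11 → l; lat ⌊0.0212/0.0416667⌋ = 0 → a.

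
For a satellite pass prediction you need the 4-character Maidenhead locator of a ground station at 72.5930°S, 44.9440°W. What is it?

Add 180° to longitude and 90° to latitude: 135.06, 17.41.
Field: lon ⌊135.06/20⌋ = 6 → G; lat ⌊17.41/10⌋ = 1 → B.
Square: lon ⌊15.06/2⌋ = 7; lat ⌊7.41/1⌋ = 7.

GB77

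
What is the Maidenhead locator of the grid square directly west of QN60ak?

QN50xk

Longitude subsquare a = 0; −1 → -1, wraps to 23 = x, carry into square.
Longitude square 6; −1 → 5.
The latitude characters are unchanged.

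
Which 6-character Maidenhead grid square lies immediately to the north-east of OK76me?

OK76nf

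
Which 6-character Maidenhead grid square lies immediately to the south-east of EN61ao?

EN61bn

Longitude subsquare a = 0; +1 → 1 = b.
Latitude subsquare o = 14; −1 → 13 = n.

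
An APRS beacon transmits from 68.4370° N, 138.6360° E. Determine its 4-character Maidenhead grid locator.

Add 180° to longitude and 90° to latitude: 318.64, 158.44.
Field: lon ⌊318.64/20⌋ = 15 → P; lat ⌊158.44/10⌋ = 15 → P.
Square: lon ⌊18.64/2⌋ = 9; lat ⌊8.44/1⌋ = 8.

PP98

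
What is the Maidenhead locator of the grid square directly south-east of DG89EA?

DG88fx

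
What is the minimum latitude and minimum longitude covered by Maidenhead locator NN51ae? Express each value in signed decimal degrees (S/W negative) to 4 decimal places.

41.1667, 90.0000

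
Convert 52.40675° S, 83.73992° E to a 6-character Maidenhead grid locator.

Add 180° to longitude and 90° to latitude: 263.7399, 37.5932.
Field: 263.7399/20 → 13 → N, 37.5932/10 → 3 → D; chars ND.
Square: 3.7399/2 → 1, 7.5932/1 → 7; chars 17.
Subsquare: 1.7399/0.0833333 → 20 → u, 0.5932/0.0416667 → 14 → o; chars uo.

ND17uo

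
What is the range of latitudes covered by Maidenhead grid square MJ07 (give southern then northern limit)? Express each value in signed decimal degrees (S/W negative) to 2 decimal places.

Field M=12, J=9: +12·20° lon, +9·10° lat → SW at lon 60°, lat 0°.
Square 0, 7: +0·2° lon, +7·1° lat → SW at lon 60°, lat 7°.
Cell spans 2° lon × 1° lat.
south 7.00, north 8.00.

7.00, 8.00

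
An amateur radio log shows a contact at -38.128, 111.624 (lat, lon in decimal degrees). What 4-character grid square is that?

Offset from 180°W / 90°S: lon 291.62°, lat 51.87°.
Field (20°×10°, letters A–R): 291.62/20 → 14 → O, 51.87/10 → 5 → F; chars OF.
Square (2°×1°, digits 0–9): 11.62/2 → 5, 1.87/1 → 1; chars 51.

OF51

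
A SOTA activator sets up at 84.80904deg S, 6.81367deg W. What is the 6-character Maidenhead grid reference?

Add 180° to longitude and 90° to latitude: 173.1863, 5.1910.
Field: 173.1863/20 → 8 → I, 5.1910/10 → 0 → A; chars IA.
Square: 13.1863/2 → 6, 5.1910/1 → 5; chars 65.
Subsquare: 1.1863/0.0833333 → 14 → o, 0.1910/0.0416667 → 4 → e; chars oe.

IA65oe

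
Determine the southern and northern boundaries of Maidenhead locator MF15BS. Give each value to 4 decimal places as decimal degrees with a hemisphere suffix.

34.2500° S, 34.2083° S

Field M=12, F=5: +12·20° lon, +5·10° lat → SW at lon 60°, lat -40°.
Square 1, 5: +1·2° lon, +5·1° lat → SW at lon 62°, lat -35°.
Subsquare b=1, s=18: +1·0.0833333° lon, +18·0.0416667° lat → SW at lon 62.0833°, lat -34.25°.
Cell spans 0.0833333° lon × 0.0416667° lat.
south 34.2500° S, north 34.2083° S.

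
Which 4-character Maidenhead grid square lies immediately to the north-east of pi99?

QJ00

Longitude square 9; +1 → 10, wraps to 0, carry into field.
Longitude field P = 15; +1 → 16 = Q.
Latitude square 9; +1 → 10, wraps to 0, carry into field.
Latitude field I = 8; +1 → 9 = J.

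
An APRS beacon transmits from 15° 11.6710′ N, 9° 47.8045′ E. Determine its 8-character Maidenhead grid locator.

JK45ve56

Add 180° to longitude and 90° to latitude: 189.79674, 105.19452.
Field: lon ⌊189.79674/20⌋ = 9 → J; lat ⌊105.19452/10⌋ = 10 → K.
Square: lon ⌊9.79674/2⌋ = 4; lat ⌊5.19452/1⌋ = 5.
Subsquare: lon ⌊1.79674/0.0833333⌋ = 21 → v; lat ⌊0.19452/0.0416667⌋ = 4 → e.
Extended square: lon ⌊0.04674/0.00833333⌋ = 5; lat ⌊0.02785/0.00416667⌋ = 6.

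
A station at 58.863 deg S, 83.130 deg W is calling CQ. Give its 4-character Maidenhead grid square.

ED81

Shift to the Maidenhead origin (180°W, 90°S): lon 96.87, lat 31.14.
Field: lon ⌊96.87/20⌋ = 4 → E; lat ⌊31.14/10⌋ = 3 → D.
Square: lon ⌊16.87/2⌋ = 8; lat ⌊1.14/1⌋ = 1.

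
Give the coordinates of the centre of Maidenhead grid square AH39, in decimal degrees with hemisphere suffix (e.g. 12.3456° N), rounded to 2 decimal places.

Field A=0, H=7: +0·20° lon, +7·10° lat → SW at lon -180°, lat -20°.
Square 3, 9: +3·2° lon, +9·1° lat → SW at lon -174°, lat -11°.
Cell spans 2° lon × 1° lat. Centre is SW corner plus half of each.
latitude 10.50° S, longitude 173.00° W.

10.50° S, 173.00° W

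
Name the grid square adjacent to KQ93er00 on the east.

Longitude extended square 0; +1 → 1.
The latitude characters are unchanged.

KQ93er10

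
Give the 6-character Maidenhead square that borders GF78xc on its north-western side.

Longitude subsquare x = 23; −1 → 22 = w.
Latitude subsquare c = 2; +1 → 3 = d.

GF78wd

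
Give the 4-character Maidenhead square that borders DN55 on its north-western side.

Longitude square 5; −1 → 4.
Latitude square 5; +1 → 6.

DN46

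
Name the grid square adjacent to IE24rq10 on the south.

IE24rp19

Latitude extended square 0; −1 → -1, wraps to 9, carry into subsquare.
Latitude subsquare q = 16; −1 → 15 = p.
The longitude characters are unchanged.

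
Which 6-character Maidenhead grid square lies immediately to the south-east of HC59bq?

Longitude subsquare b = 1; +1 → 2 = c.
Latitude subsquare q = 16; −1 → 15 = p.

HC59cp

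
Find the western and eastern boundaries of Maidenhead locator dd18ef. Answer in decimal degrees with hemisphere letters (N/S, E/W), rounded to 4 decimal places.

117.6667° W, 117.5833° W

Field D=3, D=3: +3·20° lon, +3·10° lat → SW at lon -120°, lat -60°.
Square 1, 8: +1·2° lon, +8·1° lat → SW at lon -118°, lat -52°.
Subsquare e=4, f=5: +4·0.0833333° lon, +5·0.0416667° lat → SW at lon -117.667°, lat -51.7917°.
Cell spans 0.0833333° lon × 0.0416667° lat.
west 117.6667° W, east 117.5833° W.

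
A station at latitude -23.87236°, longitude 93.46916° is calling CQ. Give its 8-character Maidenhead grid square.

NG66rd60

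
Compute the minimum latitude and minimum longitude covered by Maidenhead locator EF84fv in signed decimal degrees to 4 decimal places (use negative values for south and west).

Field E=4, F=5: +4·20° lon, +5·10° lat → SW at lon -100°, lat -40°.
Square 8, 4: +8·2° lon, +4·1° lat → SW at lon -84°, lat -36°.
Subsquare f=5, v=21: +5·0.0833333° lon, +21·0.0416667° lat → SW at lon -83.5833°, lat -35.125°.
latitude -35.1250, longitude -83.5833.

-35.1250, -83.5833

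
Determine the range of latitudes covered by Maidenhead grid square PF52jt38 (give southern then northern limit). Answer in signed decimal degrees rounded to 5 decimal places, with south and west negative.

Field P=15, F=5: +15·20° lon, +5·10° lat → SW at lon 120°, lat -40°.
Square 5, 2: +5·2° lon, +2·1° lat → SW at lon 130°, lat -38°.
Subsquare j=9, t=19: +9·0.0833333° lon, +19·0.0416667° lat → SW at lon 130.75°, lat -37.2083°.
Extended square 3, 8: +3·0.00833333° lon, +8·0.00416667° lat → SW at lon 130.775°, lat -37.175°.
Cell spans 0.00833333° lon × 0.00416667° lat.
south -37.17500, north -37.17083.

-37.17500, -37.17083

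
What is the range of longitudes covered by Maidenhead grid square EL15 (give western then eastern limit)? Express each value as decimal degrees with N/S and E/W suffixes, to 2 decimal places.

98.00° W, 96.00° W

Field E=4, L=11: +4·20° lon, +11·10° lat → SW at lon -100°, lat 20°.
Square 1, 5: +1·2° lon, +5·1° lat → SW at lon -98°, lat 25°.
Cell spans 2° lon × 1° lat.
west 98.00° W, east 96.00° W.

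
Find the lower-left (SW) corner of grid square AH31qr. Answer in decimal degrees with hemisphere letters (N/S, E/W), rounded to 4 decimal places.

18.2917° S, 172.6667° W

Field A=0, H=7: +0·20° lon, +7·10° lat → SW at lon -180°, lat -20°.
Square 3, 1: +3·2° lon, +1·1° lat → SW at lon -174°, lat -19°.
Subsquare q=16, r=17: +16·0.0833333° lon, +17·0.0416667° lat → SW at lon -172.667°, lat -18.2917°.
latitude 18.2917° S, longitude 172.6667° W.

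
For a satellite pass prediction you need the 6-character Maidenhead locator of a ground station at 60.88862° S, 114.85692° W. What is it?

DC29nc

Shift to the Maidenhead origin (180°W, 90°S): lon 65.1431, lat 29.1114.
Field: lon ⌊65.1431/20⌋ = 3 → D; lat ⌊29.1114/10⌋ = 2 → C.
Square: lon ⌊5.1431/2⌋ = 2; lat ⌊9.1114/1⌋ = 9.
Subsquare: lon ⌊1.1431/0.0833333⌋ = 13 → n; lat ⌊0.1114/0.0416667⌋ = 2 → c.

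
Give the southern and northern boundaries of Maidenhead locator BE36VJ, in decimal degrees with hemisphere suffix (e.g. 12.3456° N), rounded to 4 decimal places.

Field B=1, E=4: +1·20° lon, +4·10° lat → SW at lon -160°, lat -50°.
Square 3, 6: +3·2° lon, +6·1° lat → SW at lon -154°, lat -44°.
Subsquare v=21, j=9: +21·0.0833333° lon, +9·0.0416667° lat → SW at lon -152.25°, lat -43.625°.
Cell spans 0.0833333° lon × 0.0416667° lat.
south 43.6250° S, north 43.5833° S.

43.6250° S, 43.5833° S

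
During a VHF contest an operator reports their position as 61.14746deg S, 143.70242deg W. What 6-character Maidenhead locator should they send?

Add 180° to longitude and 90° to latitude: 36.2976, 28.8525.
Field: lon ⌊36.2976/20⌋ = 1 → B; lat ⌊28.8525/10⌋ = 2 → C.
Square: lon ⌊16.2976/2⌋ = 8; lat ⌊8.8525/1⌋ = 8.
Subsquare: lon ⌊0.2976/0.0833333⌋ = 3 → d; lat ⌊0.8525/0.0416667⌋ = 20 → u.

BC88du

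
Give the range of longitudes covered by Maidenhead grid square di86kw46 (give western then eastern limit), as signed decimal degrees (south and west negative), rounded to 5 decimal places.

-103.13333, -103.12500

Field D=3, I=8: +3·20° lon, +8·10° lat → SW at lon -120°, lat -10°.
Square 8, 6: +8·2° lon, +6·1° lat → SW at lon -104°, lat -4°.
Subsquare k=10, w=22: +10·0.0833333° lon, +22·0.0416667° lat → SW at lon -103.167°, lat -3.08333°.
Extended square 4, 6: +4·0.00833333° lon, +6·0.00416667° lat → SW at lon -103.133°, lat -3.05833°.
Cell spans 0.00833333° lon × 0.00416667° lat.
west -103.13333, east -103.12500.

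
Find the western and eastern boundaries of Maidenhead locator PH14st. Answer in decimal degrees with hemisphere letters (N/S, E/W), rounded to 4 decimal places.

123.5000° E, 123.5833° E

Field P=15, H=7: +15·20° lon, +7·10° lat → SW at lon 120°, lat -20°.
Square 1, 4: +1·2° lon, +4·1° lat → SW at lon 122°, lat -16°.
Subsquare s=18, t=19: +18·0.0833333° lon, +19·0.0416667° lat → SW at lon 123.5°, lat -15.2083°.
Cell spans 0.0833333° lon × 0.0416667° lat.
west 123.5000° E, east 123.5833° E.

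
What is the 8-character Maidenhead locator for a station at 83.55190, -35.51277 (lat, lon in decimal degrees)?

HR23fn82

Shift to the Maidenhead origin (180°W, 90°S): lon 144.48723, lat 173.55190.
Field: 144.48723/20 → 7 → H, 173.55190/10 → 17 → R; chars HR.
Square: 4.48723/2 → 2, 3.55190/1 → 3; chars 23.
Subsquare: 0.48723/0.0833333 → 5 → f, 0.55190/0.0416667 → 13 → n; chars fn.
Extended square: 0.07056/0.00833333 → 8, 0.01023/0.00416667 → 2; chars 82.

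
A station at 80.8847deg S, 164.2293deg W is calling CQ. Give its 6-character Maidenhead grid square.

Shift to the Maidenhead origin (180°W, 90°S): lon 15.7707, lat 9.1153.
Field: 15.7707/20 → 0 → A, 9.1153/10 → 0 → A; chars AA.
Square: 15.7707/2 → 7, 9.1153/1 → 9; chars 79.
Subsquare: 1.7707/0.0833333 → 21 → v, 0.1153/0.0416667 → 2 → c; chars vc.

AA79vc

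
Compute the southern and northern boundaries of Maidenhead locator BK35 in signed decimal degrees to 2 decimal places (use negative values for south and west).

15.00, 16.00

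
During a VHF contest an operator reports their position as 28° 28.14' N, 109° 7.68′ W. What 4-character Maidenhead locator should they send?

DL58

Add 180° to longitude and 90° to latitude: 70.87, 118.47.
Field: lon ⌊70.87/20⌋ = 3 → D; lat ⌊118.47/10⌋ = 11 → L.
Square: lon ⌊10.87/2⌋ = 5; lat ⌊8.47/1⌋ = 8.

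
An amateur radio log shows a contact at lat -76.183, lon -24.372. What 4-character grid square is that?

Offset from 180°W / 90°S: lon 155.63°, lat 13.82°.
Field: 155.63/20 → 7 → H, 13.82/10 → 1 → B; chars HB.
Square: 15.63/2 → 7, 3.82/1 → 3; chars 73.

HB73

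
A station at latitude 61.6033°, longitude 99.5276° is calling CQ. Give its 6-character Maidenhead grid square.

NP91so

Shift to the Maidenhead origin (180°W, 90°S): lon 279.5276, lat 151.6033.
Field: lon ⌊279.5276/20⌋ = 13 → N; lat ⌊151.6033/10⌋ = 15 → P.
Square: lon ⌊19.5276/2⌋ = 9; lat ⌊1.6033/1⌋ = 1.
Subsquare: lon ⌊1.5276/0.0833333⌋ = 18 → s; lat ⌊0.6033/0.0416667⌋ = 14 → o.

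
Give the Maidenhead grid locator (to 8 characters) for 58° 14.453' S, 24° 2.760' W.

HD71xs42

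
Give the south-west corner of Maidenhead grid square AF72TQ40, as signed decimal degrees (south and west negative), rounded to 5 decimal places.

Field A=0, F=5: +0·20° lon, +5·10° lat → SW at lon -180°, lat -40°.
Square 7, 2: +7·2° lon, +2·1° lat → SW at lon -166°, lat -38°.
Subsquare t=19, q=16: +19·0.0833333° lon, +16·0.0416667° lat → SW at lon -164.417°, lat -37.3333°.
Extended square 4, 0: +4·0.00833333° lon, +0·0.00416667° lat → SW at lon -164.383°, lat -37.3333°.
latitude -37.33333, longitude -164.38333.

-37.33333, -164.38333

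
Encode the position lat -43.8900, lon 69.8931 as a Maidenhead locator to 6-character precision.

Add 180° to longitude and 90° to latitude: 249.8931, 46.1100.
Field: 249.8931/20 → 12 → M, 46.1100/10 → 4 → E; chars ME.
Square: 9.8931/2 → 4, 6.1100/1 → 6; chars 46.
Subsquare: 1.8931/0.0833333 → 22 → w, 0.1100/0.0416667 → 2 → c; chars wc.

ME46wc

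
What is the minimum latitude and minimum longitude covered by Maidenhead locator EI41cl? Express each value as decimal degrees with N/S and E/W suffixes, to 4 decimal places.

Field E=4, I=8: +4·20° lon, +8·10° lat → SW at lon -100°, lat -10°.
Square 4, 1: +4·2° lon, +1·1° lat → SW at lon -92°, lat -9°.
Subsquare c=2, l=11: +2·0.0833333° lon, +11·0.0416667° lat → SW at lon -91.8333°, lat -8.54167°.
latitude 8.5417° S, longitude 91.8333° W.

8.5417° S, 91.8333° W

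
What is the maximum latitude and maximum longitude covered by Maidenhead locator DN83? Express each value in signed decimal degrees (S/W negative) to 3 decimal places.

Field D=3, N=13: +3·20° lon, +13·10° lat → SW at lon -120°, lat 40°.
Square 8, 3: +8·2° lon, +3·1° lat → SW at lon -104°, lat 43°.
Cell spans 2° lon × 1° lat. NE corner is SW corner plus one full cell.
latitude 44.000, longitude -102.000.

44.000, -102.000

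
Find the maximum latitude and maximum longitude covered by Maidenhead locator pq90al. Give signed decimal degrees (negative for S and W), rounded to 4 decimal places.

Field P=15, Q=16: +15·20° lon, +16·10° lat → SW at lon 120°, lat 70°.
Square 9, 0: +9·2° lon, +0·1° lat → SW at lon 138°, lat 70°.
Subsquare a=0, l=11: +0·0.0833333° lon, +11·0.0416667° lat → SW at lon 138°, lat 70.4583°.
Cell spans 0.0833333° lon × 0.0416667° lat. NE corner is SW corner plus one full cell.
latitude 70.5000, longitude 138.0833.

70.5000, 138.0833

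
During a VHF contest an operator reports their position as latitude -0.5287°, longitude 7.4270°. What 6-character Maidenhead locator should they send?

Add 180° to longitude and 90° to latitude: 187.4270, 89.4713.
Field: lon ⌊187.4270/20⌋ = 9 → J; lat ⌊89.4713/10⌋ = 8 → I.
Square: lon ⌊7.4270/2⌋ = 3; lat ⌊9.4713/1⌋ = 9.
Subsquare: lon ⌊1.4270/0.0833333⌋ = 17 → r; lat ⌊0.4713/0.0416667⌋ = 11 → l.

JI39rl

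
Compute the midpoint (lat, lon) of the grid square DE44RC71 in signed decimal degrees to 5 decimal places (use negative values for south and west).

Field D=3, E=4: +3·20° lon, +4·10° lat → SW at lon -120°, lat -50°.
Square 4, 4: +4·2° lon, +4·1° lat → SW at lon -112°, lat -46°.
Subsquare r=17, c=2: +17·0.0833333° lon, +2·0.0416667° lat → SW at lon -110.583°, lat -45.9167°.
Extended square 7, 1: +7·0.00833333° lon, +1·0.00416667° lat → SW at lon -110.525°, lat -45.9125°.
Cell spans 0.00833333° lon × 0.00416667° lat. Centre is SW corner plus half of each.
latitude -45.91042, longitude -110.52083.

-45.91042, -110.52083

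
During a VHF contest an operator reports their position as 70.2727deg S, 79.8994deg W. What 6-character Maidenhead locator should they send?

FB09br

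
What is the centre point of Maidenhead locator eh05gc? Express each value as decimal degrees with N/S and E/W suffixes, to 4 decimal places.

Field E=4, H=7: +4·20° lon, +7·10° lat → SW at lon -100°, lat -20°.
Square 0, 5: +0·2° lon, +5·1° lat → SW at lon -100°, lat -15°.
Subsquare g=6, c=2: +6·0.0833333° lon, +2·0.0416667° lat → SW at lon -99.5°, lat -14.9167°.
Cell spans 0.0833333° lon × 0.0416667° lat. Centre is SW corner plus half of each.
latitude 14.8958° S, longitude 99.4583° W.

14.8958° S, 99.4583° W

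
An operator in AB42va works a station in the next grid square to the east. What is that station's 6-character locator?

AB42wa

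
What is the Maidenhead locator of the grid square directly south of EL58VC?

Latitude subsquare c = 2; −1 → 1 = b.
The longitude characters are unchanged.

EL58vb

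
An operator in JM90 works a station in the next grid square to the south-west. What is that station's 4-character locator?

JL89

Longitude square 9; −1 → 8.
Latitude square 0; −1 → -1, wraps to 9, carry into field.
Latitude field M = 12; −1 → 11 = L.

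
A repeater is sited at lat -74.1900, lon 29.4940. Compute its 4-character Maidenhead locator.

Add 180° to longitude and 90° to latitude: 209.49, 15.81.
Field (20°×10°, letters A–R): lon ⌊209.49/20⌋ = 10 → K; lat ⌊15.81/10⌋ = 1 → B.
Square (2°×1°, digits 0–9): lon ⌊9.49/2⌋ = 4; lat ⌊5.81/1⌋ = 5.

KB45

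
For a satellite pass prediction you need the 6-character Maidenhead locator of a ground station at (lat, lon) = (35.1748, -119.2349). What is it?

Offset from 180°W / 90°S: lon 60.7651°, lat 125.1748°.
Field: 60.7651/20 → 3 → D, 125.1748/10 → 12 → M; chars DM.
Square: 0.7651/2 → 0, 5.1748/1 → 5; chars 05.
Subsquare: 0.7651/0.0833333 → 9 → j, 0.1748/0.0416667 → 4 → e; chars je.

DM05je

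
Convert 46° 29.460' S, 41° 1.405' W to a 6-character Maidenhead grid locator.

Add 180° to longitude and 90° to latitude: 138.9766, 43.5090.
Field (20°×10°, letters A–R): 138.9766/20 → 6 → G, 43.5090/10 → 4 → E; chars GE.
Square (2°×1°, digits 0–9): 18.9766/2 → 9, 3.5090/1 → 3; chars 93.
Subsquare (5′×2.5′, letters a–x): 0.9766/0.0833333 → 11 → l, 0.5090/0.0416667 → 12 → m; chars lm.

GE93lm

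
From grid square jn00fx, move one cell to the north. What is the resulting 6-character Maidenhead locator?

JN01fa

Latitude subsquare x = 23; +1 → 24, wraps to 0 = a, carry into square.
Latitude square 0; +1 → 1.
The longitude characters are unchanged.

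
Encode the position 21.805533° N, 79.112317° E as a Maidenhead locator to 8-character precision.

ML91nt33

Offset from 180°W / 90°S: lon 259.11232°, lat 111.80553°.
Field: 259.11232/20 → 12 → M, 111.80553/10 → 11 → L; chars ML.
Square: 19.11232/2 → 9, 1.80553/1 → 1; chars 91.
Subsquare: 1.11232/0.0833333 → 13 → n, 0.80553/0.0416667 → 19 → t; chars nt.
Extended square: 0.02898/0.00833333 → 3, 0.01387/0.00416667 → 3; chars 33.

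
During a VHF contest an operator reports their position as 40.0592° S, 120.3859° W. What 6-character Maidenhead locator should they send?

CE99tw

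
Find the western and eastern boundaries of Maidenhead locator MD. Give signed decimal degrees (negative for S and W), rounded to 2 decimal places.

Field M=12, D=3: +12·20° lon, +3·10° lat → SW at lon 60°, lat -60°.
Cell spans 20° lon × 10° lat.
west 60.00, east 80.00.

60.00, 80.00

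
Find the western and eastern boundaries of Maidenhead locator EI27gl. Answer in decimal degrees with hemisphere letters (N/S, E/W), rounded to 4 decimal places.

95.5000° W, 95.4167° W

Field E=4, I=8: +4·20° lon, +8·10° lat → SW at lon -100°, lat -10°.
Square 2, 7: +2·2° lon, +7·1° lat → SW at lon -96°, lat -3°.
Subsquare g=6, l=11: +6·0.0833333° lon, +11·0.0416667° lat → SW at lon -95.5°, lat -2.54167°.
Cell spans 0.0833333° lon × 0.0416667° lat.
west 95.5000° W, east 95.4167° W.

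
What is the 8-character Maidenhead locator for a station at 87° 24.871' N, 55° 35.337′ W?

GR27ej99

Shift to the Maidenhead origin (180°W, 90°S): lon 124.41105, lat 177.41452.
Field: lon ⌊124.41105/20⌋ = 6 → G; lat ⌊177.41452/10⌋ = 17 → R.
Square: lon ⌊4.41105/2⌋ = 2; lat ⌊7.41452/1⌋ = 7.
Subsquare: lon ⌊0.41105/0.0833333⌋ = 4 → e; lat ⌊0.41452/0.0416667⌋ = 9 → j.
Extended square: lon ⌊0.07772/0.00833333⌋ = 9; lat ⌊0.03952/0.00416667⌋ = 9.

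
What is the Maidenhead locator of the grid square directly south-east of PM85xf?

PM95ae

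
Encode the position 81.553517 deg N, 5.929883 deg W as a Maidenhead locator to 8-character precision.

IR71an82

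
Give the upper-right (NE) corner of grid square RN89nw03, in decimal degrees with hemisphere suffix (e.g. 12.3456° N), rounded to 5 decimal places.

Field R=17, N=13: +17·20° lon, +13·10° lat → SW at lon 160°, lat 40°.
Square 8, 9: +8·2° lon, +9·1° lat → SW at lon 176°, lat 49°.
Subsquare n=13, w=22: +13·0.0833333° lon, +22·0.0416667° lat → SW at lon 177.083°, lat 49.9167°.
Extended square 0, 3: +0·0.00833333° lon, +3·0.00416667° lat → SW at lon 177.083°, lat 49.9292°.
Cell spans 0.00833333° lon × 0.00416667° lat. NE corner is SW corner plus one full cell.
latitude 49.93333° N, longitude 177.09167° E.

49.93333° N, 177.09167° E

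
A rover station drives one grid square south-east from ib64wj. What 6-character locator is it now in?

IB64xi

Longitude subsquare w = 22; +1 → 23 = x.
Latitude subsquare j = 9; −1 → 8 = i.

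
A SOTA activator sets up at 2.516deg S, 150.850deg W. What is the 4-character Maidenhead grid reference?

BI47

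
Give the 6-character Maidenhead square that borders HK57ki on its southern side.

HK57kh

Latitude subsquare i = 8; −1 → 7 = h.
The longitude characters are unchanged.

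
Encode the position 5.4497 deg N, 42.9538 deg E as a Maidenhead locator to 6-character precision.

LJ15lk

Shift to the Maidenhead origin (180°W, 90°S): lon 222.9538, lat 95.4497.
Field: lon ⌊222.9538/20⌋ = 11 → L; lat ⌊95.4497/10⌋ = 9 → J.
Square: lon ⌊2.9538/2⌋ = 1; lat ⌊5.4497/1⌋ = 5.
Subsquare: lon ⌊0.9538/0.0833333⌋ = 11 → l; lat ⌊0.4497/0.0416667⌋ = 10 → k.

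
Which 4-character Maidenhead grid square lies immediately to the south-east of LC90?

MB09

Longitude square 9; +1 → 10, wraps to 0, carry into field.
Longitude field L = 11; +1 → 12 = M.
Latitude square 0; −1 → -1, wraps to 9, carry into field.
Latitude field C = 2; −1 → 1 = B.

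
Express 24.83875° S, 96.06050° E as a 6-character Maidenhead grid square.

NG85ad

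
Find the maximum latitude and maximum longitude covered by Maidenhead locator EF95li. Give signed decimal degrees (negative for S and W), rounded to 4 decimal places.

Field E=4, F=5: +4·20° lon, +5·10° lat → SW at lon -100°, lat -40°.
Square 9, 5: +9·2° lon, +5·1° lat → SW at lon -82°, lat -35°.
Subsquare l=11, i=8: +11·0.0833333° lon, +8·0.0416667° lat → SW at lon -81.0833°, lat -34.6667°.
Cell spans 0.0833333° lon × 0.0416667° lat. NE corner is SW corner plus one full cell.
latitude -34.6250, longitude -81.0000.

-34.6250, -81.0000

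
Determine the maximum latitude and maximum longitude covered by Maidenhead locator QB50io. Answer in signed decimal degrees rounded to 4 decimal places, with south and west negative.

-79.3750, 150.7500

Field Q=16, B=1: +16·20° lon, +1·10° lat → SW at lon 140°, lat -80°.
Square 5, 0: +5·2° lon, +0·1° lat → SW at lon 150°, lat -80°.
Subsquare i=8, o=14: +8·0.0833333° lon, +14·0.0416667° lat → SW at lon 150.667°, lat -79.4167°.
Cell spans 0.0833333° lon × 0.0416667° lat. NE corner is SW corner plus one full cell.
latitude -79.3750, longitude 150.7500.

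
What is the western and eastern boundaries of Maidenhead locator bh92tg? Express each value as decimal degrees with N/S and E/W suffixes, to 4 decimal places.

140.4167° W, 140.3333° W

Field B=1, H=7: +1·20° lon, +7·10° lat → SW at lon -160°, lat -20°.
Square 9, 2: +9·2° lon, +2·1° lat → SW at lon -142°, lat -18°.
Subsquare t=19, g=6: +19·0.0833333° lon, +6·0.0416667° lat → SW at lon -140.417°, lat -17.75°.
Cell spans 0.0833333° lon × 0.0416667° lat.
west 140.4167° W, east 140.3333° W.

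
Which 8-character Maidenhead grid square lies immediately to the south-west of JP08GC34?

Longitude extended square 3; −1 → 2.
Latitude extended square 4; −1 → 3.

JP08gc23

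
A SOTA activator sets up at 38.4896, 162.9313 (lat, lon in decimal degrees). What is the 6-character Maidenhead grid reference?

RM18ll

Offset from 180°W / 90°S: lon 342.9313°, lat 128.4896°.
Field: 342.9313/20 → 17 → R, 128.4896/10 → 12 → M; chars RM.
Square: 2.9313/2 → 1, 8.4896/1 → 8; chars 18.
Subsquare: 0.9313/0.0833333 → 11 → l, 0.4896/0.0416667 → 11 → l; chars ll.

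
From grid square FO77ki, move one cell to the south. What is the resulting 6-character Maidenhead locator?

Latitude subsquare i = 8; −1 → 7 = h.
The longitude characters are unchanged.

FO77kh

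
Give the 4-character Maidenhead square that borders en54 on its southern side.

EN53

Latitude square 4; −1 → 3.
The longitude characters are unchanged.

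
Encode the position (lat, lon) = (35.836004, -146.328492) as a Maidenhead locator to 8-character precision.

BM65uu00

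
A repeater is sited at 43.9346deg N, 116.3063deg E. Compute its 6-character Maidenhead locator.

ON83dw

Shift to the Maidenhead origin (180°W, 90°S): lon 296.3063, lat 133.9346.
Field: lon ⌊296.3063/20⌋ = 14 → O; lat ⌊133.9346/10⌋ = 13 → N.
Square: lon ⌊16.3063/2⌋ = 8; lat ⌊3.9346/1⌋ = 3.
Subsquare: lon ⌊0.3063/0.0833333⌋ = 3 → d; lat ⌊0.9346/0.0416667⌋ = 22 → w.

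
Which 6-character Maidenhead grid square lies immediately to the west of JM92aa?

JM82xa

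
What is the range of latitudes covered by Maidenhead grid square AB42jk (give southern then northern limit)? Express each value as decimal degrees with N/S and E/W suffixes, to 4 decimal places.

Field A=0, B=1: +0·20° lon, +1·10° lat → SW at lon -180°, lat -80°.
Square 4, 2: +4·2° lon, +2·1° lat → SW at lon -172°, lat -78°.
Subsquare j=9, k=10: +9·0.0833333° lon, +10·0.0416667° lat → SW at lon -171.25°, lat -77.5833°.
Cell spans 0.0833333° lon × 0.0416667° lat.
south 77.5833° S, north 77.5417° S.

77.5833° S, 77.5417° S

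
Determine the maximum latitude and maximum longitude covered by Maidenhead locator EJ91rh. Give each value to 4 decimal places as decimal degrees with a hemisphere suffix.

Field E=4, J=9: +4·20° lon, +9·10° lat → SW at lon -100°, lat 0°.
Square 9, 1: +9·2° lon, +1·1° lat → SW at lon -82°, lat 1°.
Subsquare r=17, h=7: +17·0.0833333° lon, +7·0.0416667° lat → SW at lon -80.5833°, lat 1.29167°.
Cell spans 0.0833333° lon × 0.0416667° lat. NE corner is SW corner plus one full cell.
latitude 1.3333° N, longitude 80.5000° W.

1.3333° N, 80.5000° W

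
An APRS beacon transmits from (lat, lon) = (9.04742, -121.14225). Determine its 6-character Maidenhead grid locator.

CJ99kb

Shift to the Maidenhead origin (180°W, 90°S): lon 58.8577, lat 99.0474.
Field (20°×10°, letters A–R): 58.8577/20 → 2 → C, 99.0474/10 → 9 → J; chars CJ.
Square (2°×1°, digits 0–9): 18.8577/2 → 9, 9.0474/1 → 9; chars 99.
Subsquare (5′×2.5′, letters a–x): 0.8577/0.0833333 → 10 → k, 0.0474/0.0416667 → 1 → b; chars kb.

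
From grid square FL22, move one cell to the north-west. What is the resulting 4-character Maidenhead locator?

Longitude square 2; −1 → 1.
Latitude square 2; +1 → 3.

FL13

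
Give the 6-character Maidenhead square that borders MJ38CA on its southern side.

Latitude subsquare a = 0; −1 → -1, wraps to 23 = x, carry into square.
Latitude square 8; −1 → 7.
The longitude characters are unchanged.

MJ37cx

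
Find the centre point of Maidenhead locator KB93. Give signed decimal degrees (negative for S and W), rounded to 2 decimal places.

Field K=10, B=1: +10·20° lon, +1·10° lat → SW at lon 20°, lat -80°.
Square 9, 3: +9·2° lon, +3·1° lat → SW at lon 38°, lat -77°.
Cell spans 2° lon × 1° lat. Centre is SW corner plus half of each.
latitude -76.50, longitude 39.00.

-76.50, 39.00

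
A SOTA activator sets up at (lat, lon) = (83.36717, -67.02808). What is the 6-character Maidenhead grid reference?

FR63li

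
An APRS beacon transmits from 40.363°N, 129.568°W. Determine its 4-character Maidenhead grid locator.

CN50

Shift to the Maidenhead origin (180°W, 90°S): lon 50.43, lat 130.36.
Field: 50.43/20 → 2 → C, 130.36/10 → 13 → N; chars CN.
Square: 10.43/2 → 5, 0.36/1 → 0; chars 50.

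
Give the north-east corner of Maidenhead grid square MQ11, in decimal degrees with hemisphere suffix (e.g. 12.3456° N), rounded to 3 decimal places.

Field M=12, Q=16: +12·20° lon, +16·10° lat → SW at lon 60°, lat 70°.
Square 1, 1: +1·2° lon, +1·1° lat → SW at lon 62°, lat 71°.
Cell spans 2° lon × 1° lat. NE corner is SW corner plus one full cell.
latitude 72.000° N, longitude 64.000° E.

72.000° N, 64.000° E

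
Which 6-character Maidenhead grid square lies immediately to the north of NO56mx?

NO57ma

Latitude subsquare x = 23; +1 → 24, wraps to 0 = a, carry into square.
Latitude square 6; +1 → 7.
The longitude characters are unchanged.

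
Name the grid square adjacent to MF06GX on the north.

Latitude subsquare x = 23; +1 → 24, wraps to 0 = a, carry into square.
Latitude square 6; +1 → 7.
The longitude characters are unchanged.

MF07ga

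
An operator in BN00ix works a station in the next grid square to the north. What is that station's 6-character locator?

Latitude subsquare x = 23; +1 → 24, wraps to 0 = a, carry into square.
Latitude square 0; +1 → 1.
The longitude characters are unchanged.

BN01ia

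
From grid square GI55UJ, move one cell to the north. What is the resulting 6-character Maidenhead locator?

GI55uk

Latitude subsquare j = 9; +1 → 10 = k.
The longitude characters are unchanged.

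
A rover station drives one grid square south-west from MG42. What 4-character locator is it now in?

MG31

Longitude square 4; −1 → 3.
Latitude square 2; −1 → 1.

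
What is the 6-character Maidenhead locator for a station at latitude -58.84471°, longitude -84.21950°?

ED71vd

Add 180° to longitude and 90° to latitude: 95.7805, 31.1553.
Field: 95.7805/20 → 4 → E, 31.1553/10 → 3 → D; chars ED.
Square: 15.7805/2 → 7, 1.1553/1 → 1; chars 71.
Subsquare: 1.7805/0.0833333 → 21 → v, 0.1553/0.0416667 → 3 → d; chars vd.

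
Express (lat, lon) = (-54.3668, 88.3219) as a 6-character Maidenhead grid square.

ND45dp

Shift to the Maidenhead origin (180°W, 90°S): lon 268.3219, lat 35.6332.
Field (20°×10°, letters A–R): 268.3219/20 → 13 → N, 35.6332/10 → 3 → D; chars ND.
Square (2°×1°, digits 0–9): 8.3219/2 → 4, 5.6332/1 → 5; chars 45.
Subsquare (5′×2.5′, letters a–x): 0.3219/0.0833333 → 3 → d, 0.6332/0.0416667 → 15 → p; chars dp.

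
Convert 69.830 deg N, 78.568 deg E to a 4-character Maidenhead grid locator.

Add 180° to longitude and 90° to latitude: 258.57, 159.83.
Field (20°×10°, letters A–R): 258.57/20 → 12 → M, 159.83/10 → 15 → P; chars MP.
Square (2°×1°, digits 0–9): 18.57/2 → 9, 9.83/1 → 9; chars 99.

MP99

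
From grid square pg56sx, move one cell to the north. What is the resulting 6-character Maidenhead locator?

PG57sa

Latitude subsquare x = 23; +1 → 24, wraps to 0 = a, carry into square.
Latitude square 6; +1 → 7.
The longitude characters are unchanged.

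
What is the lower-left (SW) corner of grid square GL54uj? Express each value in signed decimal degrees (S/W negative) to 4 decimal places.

24.3750, -48.3333

Field G=6, L=11: +6·20° lon, +11·10° lat → SW at lon -60°, lat 20°.
Square 5, 4: +5·2° lon, +4·1° lat → SW at lon -50°, lat 24°.
Subsquare u=20, j=9: +20·0.0833333° lon, +9·0.0416667° lat → SW at lon -48.3333°, lat 24.375°.
latitude 24.3750, longitude -48.3333.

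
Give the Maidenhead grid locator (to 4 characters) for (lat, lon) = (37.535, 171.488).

RM57

Add 180° to longitude and 90° to latitude: 351.49, 127.53.
Field (20°×10°, letters A–R): lon ⌊351.49/20⌋ = 17 → R; lat ⌊127.53/10⌋ = 12 → M.
Square (2°×1°, digits 0–9): lon ⌊11.49/2⌋ = 5; lat ⌊7.53/1⌋ = 7.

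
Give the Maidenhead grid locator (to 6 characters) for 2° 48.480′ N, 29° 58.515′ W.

HJ52at

Add 180° to longitude and 90° to latitude: 150.0248, 92.8080.
Field: 150.0248/20 → 7 → H, 92.8080/10 → 9 → J; chars HJ.
Square: 10.0248/2 → 5, 2.8080/1 → 2; chars 52.
Subsquare: 0.0248/0.0833333 → 0 → a, 0.8080/0.0416667 → 19 → t; chars at.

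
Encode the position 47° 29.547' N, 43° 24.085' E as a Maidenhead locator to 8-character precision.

Offset from 180°W / 90°S: lon 223.40142°, lat 137.49245°.
Field: 223.40142/20 → 11 → L, 137.49245/10 → 13 → N; chars LN.
Square: 3.40142/2 → 1, 7.49245/1 → 7; chars 17.
Subsquare: 1.40142/0.0833333 → 16 → q, 0.49245/0.0416667 → 11 → l; chars ql.
Extended square: 0.06808/0.00833333 → 8, 0.03412/0.00416667 → 8; chars 88.

LN17ql88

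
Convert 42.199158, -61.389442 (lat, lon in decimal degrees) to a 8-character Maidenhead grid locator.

Offset from 180°W / 90°S: lon 118.61056°, lat 132.19916°.
Field: lon ⌊118.61056/20⌋ = 5 → F; lat ⌊132.19916/10⌋ = 13 → N.
Square: lon ⌊18.61056/2⌋ = 9; lat ⌊2.19916/1⌋ = 2.
Subsquare: lon ⌊0.61056/0.0833333⌋ = 7 → h; lat ⌊0.19916/0.0416667⌋ = 4 → e.
Extended square: lon ⌊0.02722/0.00833333⌋ = 3; lat ⌊0.03249/0.00416667⌋ = 7.

FN92he37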